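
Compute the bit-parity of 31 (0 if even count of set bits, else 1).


0b11111 has 5 ones => parity 1

1


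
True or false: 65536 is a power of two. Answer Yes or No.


0b10000000000000000. Only one bit set => Yes

Yes


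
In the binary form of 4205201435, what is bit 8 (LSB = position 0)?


0b11111010101001100100100000011011, position 8 = 0

0


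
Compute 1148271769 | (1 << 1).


1148271769 | (1 << 1) = 1148271769 | 2 = 1148271771

1148271771


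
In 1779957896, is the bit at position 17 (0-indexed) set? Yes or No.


0b1101010000110000000000010001000, bit 17 = 0. No

No


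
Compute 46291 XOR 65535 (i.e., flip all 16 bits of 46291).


46291 ^ 65535 = 19244

19244


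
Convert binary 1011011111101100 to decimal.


1011011111101100 in decimal = 47084

47084


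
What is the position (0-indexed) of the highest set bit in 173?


0b10101101. Highest set bit at position 7

7


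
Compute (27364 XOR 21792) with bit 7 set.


Step 1: 27364 ^ 21792 = 16324
Step 2: 16324 | (1 << 7) = 16324 | 128 = 16324

16324


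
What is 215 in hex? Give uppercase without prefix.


215 = D7 hex

D7


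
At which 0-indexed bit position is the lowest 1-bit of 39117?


0b1001100011001101. Lowest set bit at position 0

0


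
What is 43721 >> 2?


0b1010101011001001 >> 2 = 0b10101010110010 = 10930

10930


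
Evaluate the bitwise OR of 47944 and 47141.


0b1011101101001000 | 0b1011100000100101 = 0b1011101101101101 = 47981

47981


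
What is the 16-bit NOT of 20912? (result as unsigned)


~0b101000110110000 = 0b1010111001001111 = 44623 (16-bit unsigned)

44623


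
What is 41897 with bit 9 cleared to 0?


41897 & ~(1 << 9) = 41385

41385


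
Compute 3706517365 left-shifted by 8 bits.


0b11011100111011001111011101110101 << 8 = 0b1101110011101100111101110111010100000000 = 948868445440

948868445440


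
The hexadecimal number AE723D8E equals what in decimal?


AE723D8E hex = 2926722446 decimal

2926722446


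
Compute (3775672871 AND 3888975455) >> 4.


Step 1: 3775672871 & 3888975455 = 3775660551
Step 2: 3775660551 >> 4 = 235978784

235978784


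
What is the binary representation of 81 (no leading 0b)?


81 = 1010001 in binary

1010001


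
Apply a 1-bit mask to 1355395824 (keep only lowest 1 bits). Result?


1355395824 & 1 = 0

0


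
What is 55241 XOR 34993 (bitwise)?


0b1101011111001001 ^ 0b1000100010110001 = 0b101111101111000 = 24440

24440


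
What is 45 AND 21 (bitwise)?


0b101101 & 0b10101 = 0b101 = 5

5


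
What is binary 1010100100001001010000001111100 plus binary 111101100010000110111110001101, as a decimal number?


1010100100001001010000001111100 + 111101100010000110111110001101 = 10010010000011010001000000001001 = 2450329609

2450329609


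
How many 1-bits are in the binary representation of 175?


0b10101111 has 6 set bits

6


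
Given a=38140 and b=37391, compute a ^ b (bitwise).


38140 ^ 37391 = 1779

1779


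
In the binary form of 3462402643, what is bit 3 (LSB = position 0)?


0b11001110011000000001001001010011, position 3 = 0

0


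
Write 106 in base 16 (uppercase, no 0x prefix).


106 = 6A hex

6A


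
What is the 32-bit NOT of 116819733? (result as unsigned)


~0b110111101101000011100010101 = 0b11111001000010010111100011101010 = 4178147562 (32-bit unsigned)

4178147562


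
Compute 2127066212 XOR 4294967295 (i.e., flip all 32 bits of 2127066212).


2127066212 ^ 4294967295 = 2167901083

2167901083


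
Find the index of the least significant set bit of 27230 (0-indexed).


0b110101001011110. Lowest set bit at position 1

1


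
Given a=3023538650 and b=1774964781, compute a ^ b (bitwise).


3023538650 ^ 1774964781 = 3724302839

3724302839


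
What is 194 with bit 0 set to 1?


194 | (1 << 0) = 194 | 1 = 195

195


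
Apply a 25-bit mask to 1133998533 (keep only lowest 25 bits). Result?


1133998533 & 33554431 = 26702277

26702277


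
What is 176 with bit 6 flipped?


176 ^ (1 << 6) = 176 ^ 64 = 240

240


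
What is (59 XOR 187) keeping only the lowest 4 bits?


Step 1: 59 ^ 187 = 128
Step 2: 128 & 15 = 0

0


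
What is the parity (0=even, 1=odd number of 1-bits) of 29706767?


0b1110001010100101000001111 has 12 ones => parity 0

0


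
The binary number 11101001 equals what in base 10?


11101001 in decimal = 233

233


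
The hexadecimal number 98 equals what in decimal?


98 hex = 152 decimal

152


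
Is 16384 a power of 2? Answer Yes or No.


0b100000000000000. Only one bit set => Yes

Yes


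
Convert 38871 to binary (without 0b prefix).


38871 = 1001011111010111 in binary

1001011111010111


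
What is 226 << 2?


0b11100010 << 2 = 0b1110001000 = 904

904


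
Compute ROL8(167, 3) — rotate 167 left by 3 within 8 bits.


Rotate 0b10100111 left by 3 (8-bit) = 0b111101 = 61

61


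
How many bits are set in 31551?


0b111101100111111 has 12 set bits

12


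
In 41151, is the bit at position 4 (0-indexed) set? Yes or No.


0b1010000010111111, bit 4 = 1. Yes

Yes


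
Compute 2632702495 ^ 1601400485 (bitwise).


0b10011100111010111101101000011111 ^ 0b1011111011100110110111010100101 = 0b11000011100110001011010010111010 = 3281564858

3281564858


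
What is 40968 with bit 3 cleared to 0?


40968 & ~(1 << 3) = 40960

40960


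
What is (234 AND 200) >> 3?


Step 1: 234 & 200 = 200
Step 2: 200 >> 3 = 25

25


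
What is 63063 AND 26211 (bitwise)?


0b1111011001010111 & 0b110011001100011 = 0b110011001000011 = 26179

26179


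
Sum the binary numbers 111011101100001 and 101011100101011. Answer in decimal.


111011101100001 + 101011100101011 = 1100111010001100 = 52876

52876


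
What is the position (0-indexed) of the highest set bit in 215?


0b11010111. Highest set bit at position 7

7


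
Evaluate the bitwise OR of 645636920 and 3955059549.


0b100110011110111010001100111000 | 0b11101011101111010110101101011101 = 0b11101111111111111110101101111101 = 4026526589

4026526589


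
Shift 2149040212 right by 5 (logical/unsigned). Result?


0b10000000000101111100000001010100 >> 5 = 0b100000000001011111000000010 = 67157506

67157506


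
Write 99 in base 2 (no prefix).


99 = 1100011 in binary

1100011


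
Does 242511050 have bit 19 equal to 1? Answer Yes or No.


0b1110011101000110110011001010, bit 19 = 0. No

No


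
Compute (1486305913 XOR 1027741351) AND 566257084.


Step 1: 1486305913 ^ 1027741351 = 1708469470
Step 2: 1708469470 & 566257084 = 566240412

566240412


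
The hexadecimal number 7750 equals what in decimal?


7750 hex = 30544 decimal

30544


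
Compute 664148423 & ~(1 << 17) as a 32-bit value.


664148423 & ~(1 << 17) = 664017351

664017351


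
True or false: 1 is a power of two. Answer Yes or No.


0b1. Only one bit set => Yes

Yes


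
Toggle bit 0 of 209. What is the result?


209 ^ (1 << 0) = 209 ^ 1 = 208

208


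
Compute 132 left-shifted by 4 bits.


0b10000100 << 4 = 0b100001000000 = 2112

2112


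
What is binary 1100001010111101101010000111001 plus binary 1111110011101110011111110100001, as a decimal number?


1100001010111101101010000111001 + 1111110011101110011111110100001 = 11011111110101100001001111011010 = 3755348954

3755348954


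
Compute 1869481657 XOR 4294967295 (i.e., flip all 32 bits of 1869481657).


1869481657 ^ 4294967295 = 2425485638

2425485638


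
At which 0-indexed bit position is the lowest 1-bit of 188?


0b10111100. Lowest set bit at position 2

2


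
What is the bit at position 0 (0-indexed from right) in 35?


0b100011, position 0 = 1

1


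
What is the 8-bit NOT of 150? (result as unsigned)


~0b10010110 = 0b1101001 = 105 (8-bit unsigned)

105


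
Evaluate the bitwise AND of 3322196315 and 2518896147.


0b11000110000001001011000101011011 & 0b10010110001000110100111000010011 = 0b10000110000000000000000000010011 = 2248146963

2248146963


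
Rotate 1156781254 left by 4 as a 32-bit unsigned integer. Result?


Rotate 0b1000100111100110001010011000110 left by 4 (32-bit) = 0b1001111001100010100110001100100 = 1328630884

1328630884


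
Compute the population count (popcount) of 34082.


0b1000010100100010 has 5 set bits

5


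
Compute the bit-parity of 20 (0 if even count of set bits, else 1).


0b10100 has 2 ones => parity 0

0


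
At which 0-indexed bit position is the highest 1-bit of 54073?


0b1101001100111001. Highest set bit at position 15

15


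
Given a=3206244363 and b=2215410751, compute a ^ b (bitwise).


3206244363 ^ 2215410751 = 991368244

991368244


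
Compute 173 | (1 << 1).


173 | (1 << 1) = 173 | 2 = 175

175


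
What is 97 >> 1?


0b1100001 >> 1 = 0b110000 = 48

48


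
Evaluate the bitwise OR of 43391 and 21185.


0b1010100101111111 | 0b101001011000001 = 0b1111101111111111 = 64511

64511


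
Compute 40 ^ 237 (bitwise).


0b101000 ^ 0b11101101 = 0b11000101 = 197

197


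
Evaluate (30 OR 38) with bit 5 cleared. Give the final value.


Step 1: 30 | 38 = 62
Step 2: 62 & ~(1 << 5) = 30

30


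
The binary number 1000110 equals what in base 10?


1000110 in decimal = 70

70


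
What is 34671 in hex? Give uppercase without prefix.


34671 = 876F hex

876F


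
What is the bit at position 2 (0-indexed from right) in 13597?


0b11010100011101, position 2 = 1

1


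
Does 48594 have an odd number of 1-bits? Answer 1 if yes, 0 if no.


0b1011110111010010 has 10 ones => parity 0

0


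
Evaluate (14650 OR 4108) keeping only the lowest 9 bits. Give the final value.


Step 1: 14650 | 4108 = 14654
Step 2: 14654 & 511 = 318

318


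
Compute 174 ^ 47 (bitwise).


0b10101110 ^ 0b101111 = 0b10000001 = 129

129


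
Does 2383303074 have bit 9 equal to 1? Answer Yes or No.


0b10001110000011100101000110100010, bit 9 = 0. No

No


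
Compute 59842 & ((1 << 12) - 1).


59842 & 4095 = 2498

2498


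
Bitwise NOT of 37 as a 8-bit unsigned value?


~0b100101 = 0b11011010 = 218 (8-bit unsigned)

218


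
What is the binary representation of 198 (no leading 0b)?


198 = 11000110 in binary

11000110


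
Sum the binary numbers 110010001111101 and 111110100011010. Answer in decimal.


110010001111101 + 111110100011010 = 1110000110010111 = 57751

57751


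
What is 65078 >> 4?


0b1111111000110110 >> 4 = 0b111111100011 = 4067

4067


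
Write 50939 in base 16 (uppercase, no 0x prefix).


50939 = C6FB hex

C6FB


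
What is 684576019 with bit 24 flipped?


684576019 ^ (1 << 24) = 684576019 ^ 16777216 = 701353235

701353235


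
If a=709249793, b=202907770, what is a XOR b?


709249793 ^ 202907770 = 643722107

643722107


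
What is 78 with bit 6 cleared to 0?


78 & ~(1 << 6) = 14

14


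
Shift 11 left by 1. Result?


0b1011 << 1 = 0b10110 = 22

22


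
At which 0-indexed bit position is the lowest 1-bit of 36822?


0b1000111111010110. Lowest set bit at position 1

1


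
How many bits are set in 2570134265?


0b10011001001100010010001011111001 has 15 set bits

15


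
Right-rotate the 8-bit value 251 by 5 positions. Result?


Rotate 0b11111011 right by 5 (8-bit) = 0b11011111 = 223

223


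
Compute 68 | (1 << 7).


68 | (1 << 7) = 68 | 128 = 196

196


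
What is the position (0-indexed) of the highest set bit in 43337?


0b1010100101001001. Highest set bit at position 15

15


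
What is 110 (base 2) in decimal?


110 in decimal = 6

6


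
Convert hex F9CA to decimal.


F9CA hex = 63946 decimal

63946


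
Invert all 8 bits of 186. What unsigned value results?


186 ^ 255 = 69

69


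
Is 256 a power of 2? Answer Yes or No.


0b100000000. Only one bit set => Yes

Yes


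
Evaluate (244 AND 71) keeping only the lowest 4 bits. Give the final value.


Step 1: 244 & 71 = 68
Step 2: 68 & 15 = 4

4


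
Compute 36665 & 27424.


0b1000111100111001 & 0b110101100100000 = 0b101100100000 = 2848

2848


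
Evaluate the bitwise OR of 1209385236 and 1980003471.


0b1001000000101011100000100010100 | 0b1110110000001000111010010001111 = 0b1111110000101011111010110011111 = 2115368351

2115368351


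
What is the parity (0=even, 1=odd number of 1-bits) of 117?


0b1110101 has 5 ones => parity 1

1


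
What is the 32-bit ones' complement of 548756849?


548756849 ^ 4294967295 = 3746210446

3746210446


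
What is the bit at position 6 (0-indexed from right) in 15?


0b1111, position 6 = 0

0


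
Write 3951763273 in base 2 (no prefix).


3951763273 = 11101011100010110001111101001001 in binary

11101011100010110001111101001001


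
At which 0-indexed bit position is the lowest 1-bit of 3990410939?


0b11101101110110001101011010111011. Lowest set bit at position 0

0


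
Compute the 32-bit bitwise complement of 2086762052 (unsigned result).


~0b1111100011000010111011001000100 = 0b10000011100111101000100110111011 = 2208205243 (32-bit unsigned)

2208205243


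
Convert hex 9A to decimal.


9A hex = 154 decimal

154


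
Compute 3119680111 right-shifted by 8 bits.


0b10111001111100101000101001101111 >> 8 = 0b101110011111001010001010 = 12186250

12186250


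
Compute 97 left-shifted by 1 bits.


0b1100001 << 1 = 0b11000010 = 194

194


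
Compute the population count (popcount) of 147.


0b10010011 has 4 set bits

4


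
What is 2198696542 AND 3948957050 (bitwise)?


0b10000011000011010111001001011110 & 0b11101011011000000100110101111010 = 0b10000011000000000100000001011010 = 2197831770

2197831770


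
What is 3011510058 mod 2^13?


3011510058 & 8191 = 7978

7978


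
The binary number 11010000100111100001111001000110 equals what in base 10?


11010000100111100001111001000110 in decimal = 3500023366

3500023366


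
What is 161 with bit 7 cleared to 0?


161 & ~(1 << 7) = 33

33


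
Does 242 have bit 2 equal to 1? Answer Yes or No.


0b11110010, bit 2 = 0. No

No


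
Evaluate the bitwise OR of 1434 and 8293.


0b10110011010 | 0b10000001100101 = 0b10010111111111 = 9727

9727


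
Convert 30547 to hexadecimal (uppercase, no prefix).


30547 = 7753 hex

7753


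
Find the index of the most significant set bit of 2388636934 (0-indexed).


0b10001110010111111011010100000110. Highest set bit at position 31

31


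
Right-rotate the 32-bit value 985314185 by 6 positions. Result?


Rotate 0b111010101110101011001110001001 right by 6 (32-bit) = 0b100100111010101110101011001110 = 619375310

619375310


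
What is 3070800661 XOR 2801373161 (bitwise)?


0b10110111000010001011001100010101 ^ 0b10100110111110011000111111101001 = 0b10001111100010011110011111100 = 301022460

301022460


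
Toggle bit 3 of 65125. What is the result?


65125 ^ (1 << 3) = 65125 ^ 8 = 65133

65133


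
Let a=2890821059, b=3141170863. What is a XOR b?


2890821059 ^ 3141170863 = 393485164

393485164


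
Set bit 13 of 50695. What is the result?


50695 | (1 << 13) = 50695 | 8192 = 58887

58887


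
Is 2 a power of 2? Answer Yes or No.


0b10. Only one bit set => Yes

Yes


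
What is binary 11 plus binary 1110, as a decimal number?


11 + 1110 = 10001 = 17

17


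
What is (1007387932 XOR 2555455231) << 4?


Step 1: 1007387932 ^ 2555455231 = 2757403619
Step 2: 2757403619 << 4 = 44118457904

44118457904


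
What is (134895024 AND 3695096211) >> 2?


Step 1: 134895024 & 3695096211 = 134877584
Step 2: 134877584 >> 2 = 33719396

33719396


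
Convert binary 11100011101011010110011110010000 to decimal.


11100011101011010110011110010000 in decimal = 3819792272

3819792272


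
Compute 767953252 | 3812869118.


0b101101110001100000100101100100 | 0b11100011010000111100001111111110 = 0b11101111110001111100101111111110 = 4022848510

4022848510


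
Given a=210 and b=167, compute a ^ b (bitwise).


210 ^ 167 = 117

117


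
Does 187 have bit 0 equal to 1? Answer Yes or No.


0b10111011, bit 0 = 1. Yes

Yes


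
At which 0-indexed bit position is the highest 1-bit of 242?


0b11110010. Highest set bit at position 7

7


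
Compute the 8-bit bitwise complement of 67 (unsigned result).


~0b1000011 = 0b10111100 = 188 (8-bit unsigned)

188


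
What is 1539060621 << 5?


0b1011011101111000011001110001101 << 5 = 0b101101110111100001100111000110100000 = 49249939872

49249939872


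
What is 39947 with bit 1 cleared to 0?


39947 & ~(1 << 1) = 39945

39945


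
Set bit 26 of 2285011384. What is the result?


2285011384 | (1 << 26) = 2285011384 | 67108864 = 2352120248

2352120248


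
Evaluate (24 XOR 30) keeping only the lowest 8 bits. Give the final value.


Step 1: 24 ^ 30 = 6
Step 2: 6 & 255 = 6

6


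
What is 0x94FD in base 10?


94FD hex = 38141 decimal

38141


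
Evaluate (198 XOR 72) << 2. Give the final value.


Step 1: 198 ^ 72 = 142
Step 2: 142 << 2 = 568

568


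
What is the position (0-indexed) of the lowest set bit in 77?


0b1001101. Lowest set bit at position 0

0


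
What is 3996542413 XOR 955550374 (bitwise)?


0b11101110001101100110010111001101 ^ 0b111000111101001000101010100110 = 0b11010110110000101110111101101011 = 3603099499

3603099499


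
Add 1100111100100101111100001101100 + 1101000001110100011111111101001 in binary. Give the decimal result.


1100111100100101111100001101100 + 1101000001110100011111111101001 = 11001111110011010011100001010101 = 3486333013

3486333013


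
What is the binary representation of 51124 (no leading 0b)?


51124 = 1100011110110100 in binary

1100011110110100


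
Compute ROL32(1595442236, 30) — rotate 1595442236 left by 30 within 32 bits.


Rotate 0b1011111000110001000010000111100 left by 30 (32-bit) = 0b10111110001100010000100001111 = 398860559

398860559


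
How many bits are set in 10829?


0b10101001001101 has 7 set bits

7


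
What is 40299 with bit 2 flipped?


40299 ^ (1 << 2) = 40299 ^ 4 = 40303

40303


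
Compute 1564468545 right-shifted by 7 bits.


0b1011101001111111110010101000001 >> 7 = 0b101110100111111111001010 = 12222410

12222410


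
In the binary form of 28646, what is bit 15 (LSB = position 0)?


0b110111111100110, position 15 = 0

0


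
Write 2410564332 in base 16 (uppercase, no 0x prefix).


2410564332 = 8FAE4AEC hex

8FAE4AEC


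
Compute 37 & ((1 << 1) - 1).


37 & 1 = 1

1


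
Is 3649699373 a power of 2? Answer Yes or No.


0b11011001100010011111111000101101. Multiple bits set => No

No


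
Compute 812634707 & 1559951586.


0b110000011011111101001001010011 & 0b1011100111110101111100011100010 = 0b10000011010101101000001000010 = 275435586

275435586


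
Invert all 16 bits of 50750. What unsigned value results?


50750 ^ 65535 = 14785

14785


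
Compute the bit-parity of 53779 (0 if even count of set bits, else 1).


0b1101001000010011 has 7 ones => parity 1

1


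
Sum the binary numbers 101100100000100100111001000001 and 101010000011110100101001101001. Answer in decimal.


101100100000100100111001000001 + 101010000011110100101001101001 = 1010110100100011001100010101010 = 1452382378

1452382378


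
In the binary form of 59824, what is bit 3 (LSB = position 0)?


0b1110100110110000, position 3 = 0

0


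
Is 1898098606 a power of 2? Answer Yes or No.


0b1110001001000101010111110101110. Multiple bits set => No

No


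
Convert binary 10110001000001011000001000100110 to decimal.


10110001000001011000001000100110 in decimal = 2969928230

2969928230


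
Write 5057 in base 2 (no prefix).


5057 = 1001111000001 in binary

1001111000001


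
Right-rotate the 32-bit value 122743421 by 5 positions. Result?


Rotate 0b111010100001110101001111101 right by 5 (32-bit) = 0b11101000001110101000011101010011 = 3896149843

3896149843


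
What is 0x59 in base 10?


59 hex = 89 decimal

89


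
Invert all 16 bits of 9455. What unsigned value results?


9455 ^ 65535 = 56080

56080


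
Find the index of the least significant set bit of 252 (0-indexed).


0b11111100. Lowest set bit at position 2

2


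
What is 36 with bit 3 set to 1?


36 | (1 << 3) = 36 | 8 = 44

44


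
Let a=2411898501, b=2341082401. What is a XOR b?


2411898501 ^ 2341082401 = 71873444

71873444


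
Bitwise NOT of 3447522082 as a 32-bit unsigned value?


~0b11001101011111010000001100100010 = 0b110010100000101111110011011101 = 847445213 (32-bit unsigned)

847445213


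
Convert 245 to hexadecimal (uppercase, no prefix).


245 = F5 hex

F5


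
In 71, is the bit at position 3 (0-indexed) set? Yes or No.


0b1000111, bit 3 = 0. No

No


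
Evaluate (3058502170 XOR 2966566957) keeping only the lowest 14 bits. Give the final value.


Step 1: 3058502170 ^ 2966566957 = 111096375
Step 2: 111096375 & 16383 = 12855

12855


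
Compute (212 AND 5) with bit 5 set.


Step 1: 212 & 5 = 4
Step 2: 4 | (1 << 5) = 4 | 32 = 36

36


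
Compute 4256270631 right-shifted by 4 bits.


0b11111101101100011000100100100111 >> 4 = 0b1111110110110001100010010010 = 266016914

266016914


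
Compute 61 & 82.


0b111101 & 0b1010010 = 0b10000 = 16

16


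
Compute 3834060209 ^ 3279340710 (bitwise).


0b11100100100001110001110110110001 ^ 0b11000011011101101100010010100110 = 0b100111111100011101100100010111 = 670161175

670161175


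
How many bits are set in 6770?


0b1101001110010 has 7 set bits

7


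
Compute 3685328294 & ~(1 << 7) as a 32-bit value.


3685328294 & ~(1 << 7) = 3685328166

3685328166


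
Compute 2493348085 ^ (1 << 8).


2493348085 ^ (1 << 8) = 2493348085 ^ 256 = 2493348341

2493348341


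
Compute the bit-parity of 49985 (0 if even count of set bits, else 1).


0b1100001101000001 has 6 ones => parity 0

0


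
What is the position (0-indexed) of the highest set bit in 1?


0b1. Highest set bit at position 0

0


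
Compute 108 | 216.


0b1101100 | 0b11011000 = 0b11111100 = 252

252


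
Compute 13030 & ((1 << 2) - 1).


13030 & 3 = 2

2


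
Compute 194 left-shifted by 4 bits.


0b11000010 << 4 = 0b110000100000 = 3104

3104


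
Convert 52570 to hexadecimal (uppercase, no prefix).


52570 = CD5A hex

CD5A


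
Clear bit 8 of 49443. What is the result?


49443 & ~(1 << 8) = 49187

49187


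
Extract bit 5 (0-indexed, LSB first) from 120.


0b1111000, position 5 = 1

1


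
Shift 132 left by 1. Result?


0b10000100 << 1 = 0b100001000 = 264

264


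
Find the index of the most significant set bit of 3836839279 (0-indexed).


0b11100100101100011000010101101111. Highest set bit at position 31

31


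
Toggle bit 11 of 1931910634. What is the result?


1931910634 ^ (1 << 11) = 1931910634 ^ 2048 = 1931908586

1931908586


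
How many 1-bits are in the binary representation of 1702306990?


0b1100101011101110010010010101110 has 17 set bits

17


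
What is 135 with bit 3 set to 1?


135 | (1 << 3) = 135 | 8 = 143

143


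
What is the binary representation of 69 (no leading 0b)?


69 = 1000101 in binary

1000101


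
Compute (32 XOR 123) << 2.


Step 1: 32 ^ 123 = 91
Step 2: 91 << 2 = 364

364


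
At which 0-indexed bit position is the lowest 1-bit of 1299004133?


0b1001101011011010011101011100101. Lowest set bit at position 0

0


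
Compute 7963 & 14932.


0b1111100011011 & 0b11101001010100 = 0b1101000010000 = 6672

6672


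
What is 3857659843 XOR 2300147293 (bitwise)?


0b11100101111011110011011111000011 ^ 0b10001001000110010111011001011101 = 0b1101100111101100100000110011110 = 1828077982

1828077982


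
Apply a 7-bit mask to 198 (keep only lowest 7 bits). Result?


198 & 127 = 70

70


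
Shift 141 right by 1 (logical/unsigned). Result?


0b10001101 >> 1 = 0b1000110 = 70

70


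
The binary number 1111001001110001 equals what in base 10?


1111001001110001 in decimal = 62065

62065


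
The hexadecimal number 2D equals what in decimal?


2D hex = 45 decimal

45


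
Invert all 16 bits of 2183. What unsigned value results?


2183 ^ 65535 = 63352

63352


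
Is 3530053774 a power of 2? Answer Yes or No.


0b11010010011010000101100010001110. Multiple bits set => No

No


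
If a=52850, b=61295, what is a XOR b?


52850 ^ 61295 = 8477

8477


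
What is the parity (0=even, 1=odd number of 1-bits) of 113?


0b1110001 has 4 ones => parity 0

0


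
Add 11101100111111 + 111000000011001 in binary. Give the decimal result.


11101100111111 + 111000000011001 = 1010101101011000 = 43864

43864


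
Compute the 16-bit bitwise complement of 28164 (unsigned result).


~0b110111000000100 = 0b1001000111111011 = 37371 (16-bit unsigned)

37371


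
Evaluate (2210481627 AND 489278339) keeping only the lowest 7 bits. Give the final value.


Step 1: 2210481627 & 489278339 = 16859523
Step 2: 16859523 & 127 = 3

3


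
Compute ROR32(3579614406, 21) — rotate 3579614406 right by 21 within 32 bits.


Rotate 0b11010101010111001001010011000110 right by 21 (32-bit) = 0b11100100101001100011011010101010 = 3836098218

3836098218


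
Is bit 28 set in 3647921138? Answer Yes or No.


0b11011001011011101101101111110010, bit 28 = 1. Yes

Yes


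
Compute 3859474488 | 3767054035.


0b11100110000010101110100000111000 | 0b11100000100010001010111011010011 = 0b11100110100010101110111011111011 = 3867864827

3867864827


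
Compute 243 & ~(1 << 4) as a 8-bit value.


243 & ~(1 << 4) = 227

227


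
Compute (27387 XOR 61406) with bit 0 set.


Step 1: 27387 ^ 61406 = 34085
Step 2: 34085 | (1 << 0) = 34085 | 1 = 34085

34085


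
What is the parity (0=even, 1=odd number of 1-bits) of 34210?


0b1000010110100010 has 6 ones => parity 0

0


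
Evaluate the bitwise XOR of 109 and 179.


0b1101101 ^ 0b10110011 = 0b11011110 = 222

222


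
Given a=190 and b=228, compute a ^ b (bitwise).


190 ^ 228 = 90

90


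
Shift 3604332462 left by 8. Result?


0b11010110110101011011111110101110 << 8 = 0b1101011011010101101111111010111000000000 = 922709110272

922709110272


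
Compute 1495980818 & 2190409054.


0b1011001001010101101101100010010 & 0b10000010100011101111110101011110 = 0b10101101100100010010 = 710930

710930


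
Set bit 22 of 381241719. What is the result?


381241719 | (1 << 22) = 381241719 | 4194304 = 385436023

385436023


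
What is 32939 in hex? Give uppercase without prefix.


32939 = 80AB hex

80AB


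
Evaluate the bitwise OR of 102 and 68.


0b1100110 | 0b1000100 = 0b1100110 = 102

102


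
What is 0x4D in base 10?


4D hex = 77 decimal

77


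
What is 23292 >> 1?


0b101101011111100 >> 1 = 0b10110101111110 = 11646

11646


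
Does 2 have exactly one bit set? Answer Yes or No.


0b10. Only one bit set => Yes

Yes


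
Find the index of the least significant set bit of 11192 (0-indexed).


0b10101110111000. Lowest set bit at position 3

3


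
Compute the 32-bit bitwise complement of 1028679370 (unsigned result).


~0b111101010100000110011011001010 = 0b11000010101011111001100100110101 = 3266287925 (32-bit unsigned)

3266287925


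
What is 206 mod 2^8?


206 & 255 = 206

206


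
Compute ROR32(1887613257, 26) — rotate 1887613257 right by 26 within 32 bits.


Rotate 0b1110000100000101011000101001001 right by 26 (32-bit) = 0b100000101011000101001001011100 = 548164188

548164188


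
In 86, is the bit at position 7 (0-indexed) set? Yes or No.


0b1010110, bit 7 = 0. No

No


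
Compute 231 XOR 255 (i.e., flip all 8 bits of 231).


231 ^ 255 = 24

24


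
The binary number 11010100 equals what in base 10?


11010100 in decimal = 212

212


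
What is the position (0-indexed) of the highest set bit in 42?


0b101010. Highest set bit at position 5

5


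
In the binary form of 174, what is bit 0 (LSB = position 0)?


0b10101110, position 0 = 0

0


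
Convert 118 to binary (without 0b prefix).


118 = 1110110 in binary

1110110


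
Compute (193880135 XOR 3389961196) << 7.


Step 1: 193880135 ^ 3389961196 = 3246445483
Step 2: 3246445483 << 7 = 415545021824

415545021824


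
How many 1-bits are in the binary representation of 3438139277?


0b11001100111011011101011110001101 has 20 set bits

20


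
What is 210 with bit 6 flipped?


210 ^ (1 << 6) = 210 ^ 64 = 146

146


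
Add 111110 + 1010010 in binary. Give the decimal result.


111110 + 1010010 = 10010000 = 144

144


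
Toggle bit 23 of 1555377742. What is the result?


1555377742 ^ (1 << 23) = 1555377742 ^ 8388608 = 1546989134

1546989134


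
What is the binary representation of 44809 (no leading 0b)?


44809 = 1010111100001001 in binary

1010111100001001


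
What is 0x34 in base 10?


34 hex = 52 decimal

52


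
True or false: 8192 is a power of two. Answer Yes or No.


0b10000000000000. Only one bit set => Yes

Yes


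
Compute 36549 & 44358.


0b1000111011000101 & 0b1010110101000110 = 0b1000110001000100 = 35908

35908


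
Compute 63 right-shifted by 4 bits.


0b111111 >> 4 = 0b11 = 3

3


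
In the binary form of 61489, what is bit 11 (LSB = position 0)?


0b1111000000110001, position 11 = 0

0


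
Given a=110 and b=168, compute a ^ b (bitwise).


110 ^ 168 = 198

198


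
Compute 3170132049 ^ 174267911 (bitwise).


0b10111100111101000110000001010001 ^ 0b1010011000110001111000000111 = 0b10110110100101110111111001010110 = 3063381590

3063381590


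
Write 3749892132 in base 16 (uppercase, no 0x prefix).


3749892132 = DF82D024 hex

DF82D024


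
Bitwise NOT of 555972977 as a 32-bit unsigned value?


~0b100001001000110111100101110001 = 0b11011110110111001000011010001110 = 3738994318 (32-bit unsigned)

3738994318


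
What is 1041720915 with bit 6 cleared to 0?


1041720915 & ~(1 << 6) = 1041720851

1041720851


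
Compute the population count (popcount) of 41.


0b101001 has 3 set bits

3


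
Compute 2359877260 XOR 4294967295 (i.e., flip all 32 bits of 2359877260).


2359877260 ^ 4294967295 = 1935090035

1935090035


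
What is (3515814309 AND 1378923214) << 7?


Step 1: 3515814309 & 1378923214 = 1342181508
Step 2: 1342181508 << 7 = 171799233024

171799233024


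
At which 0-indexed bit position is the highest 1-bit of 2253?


0b100011001101. Highest set bit at position 11

11


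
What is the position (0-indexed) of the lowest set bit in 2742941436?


0b10100011011111011111011011111100. Lowest set bit at position 2

2


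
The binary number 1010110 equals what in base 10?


1010110 in decimal = 86

86


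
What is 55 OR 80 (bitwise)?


0b110111 | 0b1010000 = 0b1110111 = 119

119


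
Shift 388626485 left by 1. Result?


0b10111001010011111100000110101 << 1 = 0b101110010100111111000001101010 = 777252970

777252970


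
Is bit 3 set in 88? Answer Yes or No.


0b1011000, bit 3 = 1. Yes

Yes


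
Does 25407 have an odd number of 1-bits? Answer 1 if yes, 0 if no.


0b110001100111111 has 10 ones => parity 0

0


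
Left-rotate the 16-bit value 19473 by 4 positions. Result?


Rotate 0b100110000010001 left by 4 (16-bit) = 0b1100000100010100 = 49428

49428


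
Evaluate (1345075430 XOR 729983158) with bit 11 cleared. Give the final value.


Step 1: 1345075430 ^ 729983158 = 2075037776
Step 2: 2075037776 & ~(1 << 11) = 2075037776

2075037776


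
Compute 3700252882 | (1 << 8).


3700252882 | (1 << 8) = 3700252882 | 256 = 3700253138

3700253138


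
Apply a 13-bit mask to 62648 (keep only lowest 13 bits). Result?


62648 & 8191 = 5304

5304


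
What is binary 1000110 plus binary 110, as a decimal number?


1000110 + 110 = 1001100 = 76

76


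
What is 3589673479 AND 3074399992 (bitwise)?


0b11010101111101100001001000000111 & 0b10110111001111111001111011111000 = 0b10010101001101100001001000000000 = 2503348736

2503348736


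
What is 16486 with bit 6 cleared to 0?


16486 & ~(1 << 6) = 16422

16422


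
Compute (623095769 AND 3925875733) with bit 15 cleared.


Step 1: 623095769 & 3925875733 = 536874001
Step 2: 536874001 & ~(1 << 15) = 536874001

536874001


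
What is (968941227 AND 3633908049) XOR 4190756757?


Step 1: 968941227 & 3633908049 = 411043841
Step 2: 411043841 ^ 4190756757 = 3779712916

3779712916


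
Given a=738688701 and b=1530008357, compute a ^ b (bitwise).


738688701 ^ 1530008357 = 1999990168

1999990168


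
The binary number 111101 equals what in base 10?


111101 in decimal = 61

61


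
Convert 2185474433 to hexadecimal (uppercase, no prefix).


2185474433 = 8243B181 hex

8243B181


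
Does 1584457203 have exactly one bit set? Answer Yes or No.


0b1011110011100001110010111110011. Multiple bits set => No

No


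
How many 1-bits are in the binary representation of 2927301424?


0b10101110011110110001001100110000 has 16 set bits

16


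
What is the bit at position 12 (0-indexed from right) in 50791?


0b1100011001100111, position 12 = 0

0


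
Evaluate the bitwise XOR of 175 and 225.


0b10101111 ^ 0b11100001 = 0b1001110 = 78

78


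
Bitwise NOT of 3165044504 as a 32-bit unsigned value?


~0b10111100101001101011111100011000 = 0b1000011010110010100000011100111 = 1129922791 (32-bit unsigned)

1129922791


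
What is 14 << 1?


0b1110 << 1 = 0b11100 = 28

28


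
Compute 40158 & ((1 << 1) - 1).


40158 & 1 = 0

0


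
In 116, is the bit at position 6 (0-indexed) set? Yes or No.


0b1110100, bit 6 = 1. Yes

Yes


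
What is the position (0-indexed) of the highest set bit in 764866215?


0b101101100101101110111010100111. Highest set bit at position 29

29


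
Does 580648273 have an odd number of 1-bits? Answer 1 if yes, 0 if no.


0b100010100110111111110101010001 has 17 ones => parity 1

1


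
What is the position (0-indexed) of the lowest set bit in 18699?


0b100100100001011. Lowest set bit at position 0

0


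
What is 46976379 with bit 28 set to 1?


46976379 | (1 << 28) = 46976379 | 268435456 = 315411835

315411835


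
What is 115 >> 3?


0b1110011 >> 3 = 0b1110 = 14

14


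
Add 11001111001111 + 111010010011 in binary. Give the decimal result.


11001111001111 + 111010010011 = 100001001100010 = 16994

16994


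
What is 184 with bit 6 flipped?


184 ^ (1 << 6) = 184 ^ 64 = 248

248


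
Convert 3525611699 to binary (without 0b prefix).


3525611699 = 11010010001001001001000010110011 in binary

11010010001001001001000010110011


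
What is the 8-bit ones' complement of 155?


155 ^ 255 = 100

100


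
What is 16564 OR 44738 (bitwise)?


0b100000010110100 | 0b1010111011000010 = 0b1110111011110110 = 61174

61174


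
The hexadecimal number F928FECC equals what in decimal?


F928FECC hex = 4180213452 decimal

4180213452


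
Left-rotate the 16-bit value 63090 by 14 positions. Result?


Rotate 0b1111011001110010 left by 14 (16-bit) = 0b1011110110011100 = 48540

48540


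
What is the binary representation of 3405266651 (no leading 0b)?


3405266651 = 11001010111110000011111011011011 in binary

11001010111110000011111011011011


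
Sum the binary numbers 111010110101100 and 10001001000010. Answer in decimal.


111010110101100 + 10001001000010 = 1001011111101110 = 38894

38894


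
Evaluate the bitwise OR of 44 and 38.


0b101100 | 0b100110 = 0b101110 = 46

46


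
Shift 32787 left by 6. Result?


0b1000000000010011 << 6 = 0b1000000000010011000000 = 2098368

2098368


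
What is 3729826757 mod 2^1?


3729826757 & 1 = 1

1


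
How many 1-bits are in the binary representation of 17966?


0b100011000101110 has 7 set bits

7


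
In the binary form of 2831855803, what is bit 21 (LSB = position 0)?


0b10101000110010101011000010111011, position 21 = 0

0


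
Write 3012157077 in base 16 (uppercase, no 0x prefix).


3012157077 = B389DE95 hex

B389DE95


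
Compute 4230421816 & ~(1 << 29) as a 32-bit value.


4230421816 & ~(1 << 29) = 3693550904

3693550904


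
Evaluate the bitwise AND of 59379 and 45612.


0b1110011111110011 & 0b1011001000101100 = 0b1010001000100000 = 41504

41504


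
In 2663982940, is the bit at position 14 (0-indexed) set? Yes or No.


0b10011110110010010010011101011100, bit 14 = 0. No

No


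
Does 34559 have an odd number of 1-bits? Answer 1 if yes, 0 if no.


0b1000011011111111 has 11 ones => parity 1

1


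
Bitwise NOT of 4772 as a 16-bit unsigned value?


~0b1001010100100 = 0b1110110101011011 = 60763 (16-bit unsigned)

60763


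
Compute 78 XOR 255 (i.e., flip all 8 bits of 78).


78 ^ 255 = 177

177


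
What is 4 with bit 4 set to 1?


4 | (1 << 4) = 4 | 16 = 20

20


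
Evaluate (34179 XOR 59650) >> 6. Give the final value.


Step 1: 34179 ^ 59650 = 27777
Step 2: 27777 >> 6 = 434

434


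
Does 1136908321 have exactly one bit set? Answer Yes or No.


0b1000011110000111101100000100001. Multiple bits set => No

No


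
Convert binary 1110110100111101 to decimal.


1110110100111101 in decimal = 60733

60733


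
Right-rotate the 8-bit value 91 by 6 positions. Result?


Rotate 0b1011011 right by 6 (8-bit) = 0b1101101 = 109

109


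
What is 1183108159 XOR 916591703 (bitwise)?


0b1000110100001001100110000111111 ^ 0b110110101000100001010001010111 = 0b1110000001001101101100001101000 = 1881593960

1881593960


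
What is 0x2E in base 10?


2E hex = 46 decimal

46


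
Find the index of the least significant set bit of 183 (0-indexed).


0b10110111. Lowest set bit at position 0

0


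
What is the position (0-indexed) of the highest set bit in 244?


0b11110100. Highest set bit at position 7

7


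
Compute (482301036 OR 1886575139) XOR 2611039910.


Step 1: 482301036 | 1886575139 = 2097143407
Step 2: 2097143407 ^ 2611039910 = 3881734345

3881734345


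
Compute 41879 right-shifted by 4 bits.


0b1010001110010111 >> 4 = 0b101000111001 = 2617

2617


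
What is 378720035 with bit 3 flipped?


378720035 ^ (1 << 3) = 378720035 ^ 8 = 378720043

378720043


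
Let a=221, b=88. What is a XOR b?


221 ^ 88 = 133

133


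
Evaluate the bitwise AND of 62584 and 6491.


0b1111010001111000 & 0b1100101011011 = 0b1000001011000 = 4184

4184


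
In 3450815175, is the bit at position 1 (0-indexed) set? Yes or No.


0b11001101101011110100001011000111, bit 1 = 1. Yes

Yes


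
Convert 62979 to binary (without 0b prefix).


62979 = 1111011000000011 in binary

1111011000000011


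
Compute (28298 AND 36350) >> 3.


Step 1: 28298 & 36350 = 3210
Step 2: 3210 >> 3 = 401

401
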